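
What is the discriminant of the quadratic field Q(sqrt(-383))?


For K = Q(sqrt(d)) with d squarefree: disc(K) = d if d = 1 mod 4, and disc(K) = 4d if d = 2 or 3 mod 4.
Here d = -383, and d mod 4 = 1.
d = 1 mod 4 (O_K = Z[(1+sqrt(d))/2]), so disc(K) = d = -383

-383


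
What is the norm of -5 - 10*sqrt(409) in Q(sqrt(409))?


N(a + b*sqrt(d)) = a^2 - d*b^2
= (-5)^2 - (409)*(-10)^2
= 25 - 40900
= -40875

-40875


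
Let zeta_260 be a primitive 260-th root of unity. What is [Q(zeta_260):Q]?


The degree equals Euler's totient phi(260).
260 = 2^2 * 5 * 13
phi(260) = 96

96


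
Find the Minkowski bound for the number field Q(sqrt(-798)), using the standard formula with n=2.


d = -798, d mod 4 = 2, so disc(K) = 4d = -3192; |disc(K)| = 3192
Imaginary quadratic field, so n = 2, s = r2 = 1, r1 = 0
M = (n!/n^n) * (4/pi)^s * sqrt(|disc(K)|) = (2!/2^2) * (4/pi)^1 * sqrt(3192)
= 0.5 * 1.273240 * 56.497788
= 35.9676

35.9676


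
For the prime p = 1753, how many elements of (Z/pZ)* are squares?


For prime p, the number of non-zero quadratic residues is (p-1)/2.
= (1753-1)/2
= 876

876


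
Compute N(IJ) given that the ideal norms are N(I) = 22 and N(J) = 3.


N(IJ) = N(I) * N(J)
= 22 * 3
= 66

66


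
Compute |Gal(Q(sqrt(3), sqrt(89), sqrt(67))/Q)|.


The 3 square roots of distinct primes are multiplicatively independent over Q,
so [K:Q] = 2^3 and Gal(K/Q) is isomorphic to (Z/2Z)^3.
|Gal| = 2^3 = 8

8


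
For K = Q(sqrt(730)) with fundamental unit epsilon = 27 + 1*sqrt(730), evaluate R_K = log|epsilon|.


epsilon = 27 + 1*sqrt(730)
= 54.0185
R = ln(54.0185)
= 3.9893

3.9893


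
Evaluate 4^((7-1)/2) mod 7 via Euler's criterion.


p = 7 is prime and the exponent is (p-1)/2 = 3, so by Euler's criterion 4^3 = (4/7) = +1 or -1 mod 7.
Compute by square-and-multiply:
  3 = 2 + 1 (binary 11)
  Repeated squaring mod 7: 4^1 = 4, 4^2 = 2
  4^3 = 4^2 * 4^1 = 2 * 4 mod 7
    2 * 4 = 8 = 1 mod 7
  4^3 = 1 mod 7
Result 1: 4 is a quadratic residue mod 7.
4^3 mod 7 = 1

1


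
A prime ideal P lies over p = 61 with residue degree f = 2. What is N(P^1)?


N(P^a) = p^(a*f)
= 61^(1*2)
= 61^2
= 3721

3721


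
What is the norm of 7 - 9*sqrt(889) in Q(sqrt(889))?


N(a + b*sqrt(d)) = a^2 - d*b^2
= (7)^2 - (889)*(-9)^2
= 49 - 72009
= -71960

-71960


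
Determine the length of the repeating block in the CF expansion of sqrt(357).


Run the CF algorithm for sqrt(357).
a_0 = floor(sqrt(357)) = 18; set m_0=0, q_0=1.
Recurrence: m' = q*a - m,  q' = (d - m'^2)/q,  a' = floor((a_0 + m')/q').
  step 1: m=18, q=33, a=1
  step 2: m=15, q=4, a=8
  step 3: m=17, q=17, a=2
  step 4: m=17, q=4, a=8
  step 5: m=15, q=33, a=1
  step 6: m=18, q=1, a=36
a_6 = 2*a_0 = 36, so the period closes here.
sqrt(357) = [18; 1, 8, 2, 8, 1, 36]
Period length = 6

6


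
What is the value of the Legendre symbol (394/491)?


p = 491 is prime, so compute (394/491) with the reciprocity algorithm (Jacobi-symbol steps: pull out 2s via (2/n), flip via reciprocity, reduce):
  pull out 2: (2/491) = -1  (since 491 mod 8 = 3)
  reciprocity: (197/491) -> +(491/197)
  reduce: (97/197)
  reciprocity: (97/197) -> +(197/97)
  reduce: (3/97)
  reciprocity: (3/97) -> +(97/3)
  reduce: (1/3)
  (1/3) = 1
Product of signs = -1
(394/491) = -1

-1


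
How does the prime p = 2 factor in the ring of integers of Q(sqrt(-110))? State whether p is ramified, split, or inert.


K = Q(sqrt(-110)). Since d mod 4 = 2, disc(K) = -440.
Check p | disc: -440 mod 2 = 0.
p divides disc, so p ramifies: (p) = P^2 with e=2, f=1, g=1.
Therefore p is ramified.

ramified


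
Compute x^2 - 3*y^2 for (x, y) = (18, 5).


x^2 - d*y^2
= 18^2 - 3*5^2
= 324 - 75
= 249

249


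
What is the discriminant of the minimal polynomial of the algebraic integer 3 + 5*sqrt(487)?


The element 3 + 5*sqrt(487) has minimal polynomial:
x^2 - 6*x - 12166
Discriminant = (-6)^2 - 4*(-12166)
= 36 + 48664
= 48700

48700


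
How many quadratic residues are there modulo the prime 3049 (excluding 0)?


For prime p, the number of non-zero quadratic residues is (p-1)/2.
= (3049-1)/2
= 1524

1524


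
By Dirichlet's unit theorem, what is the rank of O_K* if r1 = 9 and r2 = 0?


By Dirichlet's unit theorem:
rank = r1 + r2 - 1
= 9 + 0 - 1
= 8

8


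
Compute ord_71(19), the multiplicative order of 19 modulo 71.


We want ord_71(19), the smallest k >= 1 with 19^k = 1 mod 71.
n = 71 = 71, phi(71) = 70; the order divides phi(n).
Divisors of 70: 1, 2, 5, 7, 10, 14, 35, 70
Repeated squaring mod 71: 19^1 = 19, 19^2 = 6, 19^4 = 36, 19^8 = 18, 19^16 = 40, 19^32 = 38, 19^64 = 24
Test divisors in increasing order:
  k=1: 19^1 = 19 mod 71
  k=2: 19^2 = 6 mod 71
  k=5: 19^5 = 36 * 19 = 45 mod 71
  k=7: 19^7 = 36 * 6 * 19 = 57 mod 71
  k=10: 19^10 = 18 * 6 = 37 mod 71
  k=14: 19^14 = 18 * 36 * 6 = 54 mod 71
  k=35: 19^35 = 38 * 6 * 19 = 1 mod 71  <- first divisor giving 1
Order = 35

35


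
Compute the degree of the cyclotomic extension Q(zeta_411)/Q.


The degree equals Euler's totient phi(411).
411 = 3 * 137
phi(411) = 272

272


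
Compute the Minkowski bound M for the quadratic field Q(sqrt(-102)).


d = -102, d mod 4 = 2, so disc(K) = 4d = -408; |disc(K)| = 408
Imaginary quadratic field, so n = 2, s = r2 = 1, r1 = 0
M = (n!/n^n) * (4/pi)^s * sqrt(|disc(K)|) = (2!/2^2) * (4/pi)^1 * sqrt(408)
= 0.5 * 1.273240 * 20.199010
= 12.8591

12.8591


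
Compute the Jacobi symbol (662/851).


Compute (662/851) via quadratic reciprocity:
  pull out 2: (2/851) = -1  (since 851 mod 8 = 3)
  reciprocity: (331/851) -> -(851/331)
  reduce: (189/331)
  reciprocity: (189/331) -> +(331/189)
  reduce: (142/189)
  pull out 2: (2/189) = -1  (since 189 mod 8 = 5)
  reciprocity: (71/189) -> +(189/71)
  reduce: (47/71)
  reciprocity: (47/71) -> -(71/47)
  reduce: (24/47)
  pull out 2: (2/47) = +1  (since 47 mod 8 = 7)
  pull out 2: (2/47) = +1  (since 47 mod 8 = 7)
  pull out 2: (2/47) = +1  (since 47 mod 8 = 7)
  reciprocity: (3/47) -> -(47/3)
  reduce: (2/3)
  pull out 2: (2/3) = -1  (since 3 mod 8 = 3)
  (1/3) = 1
Product of signs = 1

1


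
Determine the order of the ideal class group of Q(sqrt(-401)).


K = Q(sqrt(-401)). d mod 4 = 3, so D = disc(K) = 4d = -1604
h(K) equals the number of primitive reduced positive-definite forms (a, b, c) = a*x^2 + b*x*y + c*y^2 with b^2 - 4ac = D,
where reduced means |b| <= a <= c, with b >= 0 whenever |b| = a or a = c, and primitive means gcd(a, b, c) = 1.
Reduced forces 3a^2 <= |D| = 1604, so 1 <= a <= 23; b must have the parity of D, and c = (b^2 - D)/(4a) must be an integer >= a.
Enumerate a = 1..23, b in [-a, a]:
  a=1: (1, 0, 401)  [1]
  a=2: (2, 2, 201)  [1]
  a=3: (3, -2, 134), (3, 2, 134)  [2]
  a=4: none
  a=5: (5, -4, 81), (5, 4, 81)  [2]
  a=6: (6, -2, 67), (6, 2, 67)  [2]
  a=7..8: none
  a=9: (9, -4, 45), (9, 4, 45)  [2]
  a=10: (10, -6, 41), (10, 6, 41)  [2]
  a=11..14: none
  a=15: (15, -14, 30), (15, -4, 27), (15, 4, 27), (15, 14, 30)  [4]
  a=16..17: none
  a=18: (18, -14, 25), (18, 14, 25)  [2]
  a=19: (19, -12, 23), (19, 12, 23)  [2]
  a=20..23: none
Total reduced forms: 1 + 1 + 2 + 2 + 2 + 2 + 2 + 4 + 2 + 2 = 20
h = 20

20


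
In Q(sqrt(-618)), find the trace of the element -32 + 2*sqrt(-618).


Tr(a + b*sqrt(d)) = (a + b*sqrt(d)) + (a - b*sqrt(d)) = 2a
= 2 * (-32)
= -64

-64


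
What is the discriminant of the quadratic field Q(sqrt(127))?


For K = Q(sqrt(d)) with d squarefree: disc(K) = d if d = 1 mod 4, and disc(K) = 4d if d = 2 or 3 mod 4.
Here d = 127, and d mod 4 = 3.
d = 3 mod 4, not 1 (O_K = Z[sqrt(d)]), so disc(K) = 4d = 4 * (127) = 508

508


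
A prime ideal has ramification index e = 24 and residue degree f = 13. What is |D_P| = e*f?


|D_P| = e * f
= 24 * 13
= 312

312


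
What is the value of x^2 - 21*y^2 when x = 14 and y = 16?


x^2 - d*y^2
= 14^2 - 21*16^2
= 196 - 5376
= -5180

-5180


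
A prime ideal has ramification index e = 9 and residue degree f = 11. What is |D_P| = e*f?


|D_P| = e * f
= 9 * 11
= 99

99


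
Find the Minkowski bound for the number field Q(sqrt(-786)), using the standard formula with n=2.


d = -786, d mod 4 = 2, so disc(K) = 4d = -3144; |disc(K)| = 3144
Imaginary quadratic field, so n = 2, s = r2 = 1, r1 = 0
M = (n!/n^n) * (4/pi)^s * sqrt(|disc(K)|) = (2!/2^2) * (4/pi)^1 * sqrt(3144)
= 0.5 * 1.273240 * 56.071383
= 35.6962

35.6962


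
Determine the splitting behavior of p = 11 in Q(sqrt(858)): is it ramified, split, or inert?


K = Q(sqrt(858)). Since d mod 4 = 2, disc(K) = 3432.
Check p | disc: 3432 mod 11 = 0.
p divides disc, so p ramifies: (p) = P^2 with e=2, f=1, g=1.
Therefore p is ramified.

ramified


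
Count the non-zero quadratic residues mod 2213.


For prime p, the number of non-zero quadratic residues is (p-1)/2.
= (2213-1)/2
= 1106

1106


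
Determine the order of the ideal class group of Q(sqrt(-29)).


K = Q(sqrt(-29)). d mod 4 = 3, so D = disc(K) = 4d = -116
h(K) equals the number of primitive reduced positive-definite forms (a, b, c) = a*x^2 + b*x*y + c*y^2 with b^2 - 4ac = D,
where reduced means |b| <= a <= c, with b >= 0 whenever |b| = a or a = c, and primitive means gcd(a, b, c) = 1.
Reduced forces 3a^2 <= |D| = 116, so 1 <= a <= 6; b must have the parity of D, and c = (b^2 - D)/(4a) must be an integer >= a.
Enumerate a = 1..6, b in [-a, a]:
  a=1: (1, 0, 29)  [1]
  a=2: (2, 2, 15)  [1]
  a=3: (3, -2, 10), (3, 2, 10)  [2]
  a=4: none
  a=5: (5, -2, 6), (5, 2, 6)  [2]
  a=6: none
Total reduced forms: 1 + 1 + 2 + 2 = 6
h = 6

6


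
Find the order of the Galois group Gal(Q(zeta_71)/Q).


|Gal(Q(zeta_71)/Q)| = phi(71)
= 70

70


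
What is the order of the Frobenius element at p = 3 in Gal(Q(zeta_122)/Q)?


The Frobenius at p in Gal(Q(zeta_n)/Q) = (Z/nZ)* is the class of p, so its order is ord_122(3), the smallest k >= 1 with 3^k = 1 mod 122.
n = 122 = 2 * 61, phi(122) = 60; the order divides phi(n).
Divisors of 60: 1, 2, 3, 4, 5, 6, 10, 12, 15, 20, 30, 60
Repeated squaring mod 122: 3^1 = 3, 3^2 = 9, 3^4 = 81, 3^8 = 95, 3^16 = 119, 3^32 = 9
Test divisors in increasing order:
  k=1: 3^1 = 3 mod 122
  k=2: 3^2 = 9 mod 122
  k=3: 3^3 = 9 * 3 = 27 mod 122
  k=4: 3^4 = 81 mod 122
  k=5: 3^5 = 81 * 3 = 121 mod 122
  k=6: 3^6 = 81 * 9 = 119 mod 122
  k=10: 3^10 = 95 * 9 = 1 mod 122  <- first divisor giving 1
Order = 10

10


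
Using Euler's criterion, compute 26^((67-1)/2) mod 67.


p = 67 is prime and the exponent is (p-1)/2 = 33, so by Euler's criterion 26^33 = (26/67) = +1 or -1 mod 67.
Compute by square-and-multiply:
  33 = 32 + 1 (binary 100001)
  Repeated squaring mod 67: 26^1 = 26, 26^2 = 6, 26^4 = 36, 26^8 = 23, 26^16 = 60, 26^32 = 49
  26^33 = 26^32 * 26^1 = 49 * 26 mod 67
    49 * 26 = 1274 = 1 mod 67
  26^33 = 1 mod 67
Result 1: 26 is a quadratic residue mod 67.
26^33 mod 67 = 1

1


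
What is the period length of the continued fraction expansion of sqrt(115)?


Run the CF algorithm for sqrt(115).
a_0 = floor(sqrt(115)) = 10; set m_0=0, q_0=1.
Recurrence: m' = q*a - m,  q' = (d - m'^2)/q,  a' = floor((a_0 + m')/q').
  step 1: m=10, q=15, a=1
  step 2: m=5, q=6, a=2
  step 3: m=7, q=11, a=1
  step 4: m=4, q=9, a=1
  step 5: m=5, q=10, a=1
  step 6: m=5, q=9, a=1
  step 7: m=4, q=11, a=1
  step 8: m=7, q=6, a=2
  step 9: m=5, q=15, a=1
  step 10: m=10, q=1, a=20
a_10 = 2*a_0 = 20, so the period closes here.
sqrt(115) = [10; 1, 2, 1, 1, 1, 1, 1, 2, 1, 20]
Period length = 10

10


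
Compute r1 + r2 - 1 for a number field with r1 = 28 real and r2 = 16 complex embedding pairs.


By Dirichlet's unit theorem:
rank = r1 + r2 - 1
= 28 + 16 - 1
= 43

43


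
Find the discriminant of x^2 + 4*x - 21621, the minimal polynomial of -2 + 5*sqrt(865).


The element -2 + 5*sqrt(865) has minimal polynomial:
x^2 + 4*x - 21621
Discriminant = (4)^2 - 4*(-21621)
= 16 + 86484
= 86500

86500


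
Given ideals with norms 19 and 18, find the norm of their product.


N(IJ) = N(I) * N(J)
= 19 * 18
= 342

342


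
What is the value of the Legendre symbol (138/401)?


p = 401 is prime, so compute (138/401) with the reciprocity algorithm (Jacobi-symbol steps: pull out 2s via (2/n), flip via reciprocity, reduce):
  pull out 2: (2/401) = +1  (since 401 mod 8 = 1)
  reciprocity: (69/401) -> +(401/69)
  reduce: (56/69)
  pull out 2: (2/69) = -1  (since 69 mod 8 = 5)
  pull out 2: (2/69) = -1  (since 69 mod 8 = 5)
  pull out 2: (2/69) = -1  (since 69 mod 8 = 5)
  reciprocity: (7/69) -> +(69/7)
  reduce: (6/7)
  pull out 2: (2/7) = +1  (since 7 mod 8 = 7)
  reciprocity: (3/7) -> -(7/3)
  reduce: (1/3)
  (1/3) = 1
Product of signs = 1
(138/401) = 1

1


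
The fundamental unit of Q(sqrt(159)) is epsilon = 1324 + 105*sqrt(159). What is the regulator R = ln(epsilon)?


epsilon = 1324 + 105*sqrt(159)
= 2647.9996
R = ln(2647.9996)
= 7.8816

7.8816


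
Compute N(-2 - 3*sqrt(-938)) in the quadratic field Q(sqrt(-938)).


N(a + b*sqrt(d)) = a^2 - d*b^2
= (-2)^2 - (-938)*(-3)^2
= 4 + 8442
= 8446

8446


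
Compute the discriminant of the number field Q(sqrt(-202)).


For K = Q(sqrt(d)) with d squarefree: disc(K) = d if d = 1 mod 4, and disc(K) = 4d if d = 2 or 3 mod 4.
Here d = -202, and d mod 4 = 2.
d = 2 mod 4, not 1 (O_K = Z[sqrt(d)]), so disc(K) = 4d = 4 * (-202) = -808

-808


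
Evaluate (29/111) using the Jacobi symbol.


Compute (29/111) via quadratic reciprocity:
  reciprocity: (29/111) -> +(111/29)
  reduce: (24/29)
  pull out 2: (2/29) = -1  (since 29 mod 8 = 5)
  pull out 2: (2/29) = -1  (since 29 mod 8 = 5)
  pull out 2: (2/29) = -1  (since 29 mod 8 = 5)
  reciprocity: (3/29) -> +(29/3)
  reduce: (2/3)
  pull out 2: (2/3) = -1  (since 3 mod 8 = 3)
  (1/3) = 1
Product of signs = 1

1


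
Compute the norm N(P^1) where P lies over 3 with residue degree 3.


N(P^a) = p^(a*f)
= 3^(1*3)
= 3^3
= 27

27


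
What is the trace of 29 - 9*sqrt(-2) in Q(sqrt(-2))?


Tr(a + b*sqrt(d)) = (a + b*sqrt(d)) + (a - b*sqrt(d)) = 2a
= 2 * (29)
= 58

58


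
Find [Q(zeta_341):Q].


The degree equals Euler's totient phi(341).
341 = 11 * 31
phi(341) = 300

300


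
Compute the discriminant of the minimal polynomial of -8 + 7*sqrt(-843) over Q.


The element -8 + 7*sqrt(-843) has minimal polynomial:
x^2 + 16*x + 41371
Discriminant = (16)^2 - 4*(41371)
= 256 - 165484
= -165228

-165228


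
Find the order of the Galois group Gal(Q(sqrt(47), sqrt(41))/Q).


The 2 square roots of distinct primes are multiplicatively independent over Q,
so [K:Q] = 2^2 and Gal(K/Q) is isomorphic to (Z/2Z)^2.
|Gal| = 2^2 = 4

4


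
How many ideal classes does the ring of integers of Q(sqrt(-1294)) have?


K = Q(sqrt(-1294)). d mod 4 = 2, so D = disc(K) = 4d = -5176
h(K) equals the number of primitive reduced positive-definite forms (a, b, c) = a*x^2 + b*x*y + c*y^2 with b^2 - 4ac = D,
where reduced means |b| <= a <= c, with b >= 0 whenever |b| = a or a = c, and primitive means gcd(a, b, c) = 1.
Reduced forces 3a^2 <= |D| = 5176, so 1 <= a <= 41; b must have the parity of D, and c = (b^2 - D)/(4a) must be an integer >= a.
Enumerate a = 1..41, b in [-a, a]:
  a=1: (1, 0, 1294)  [1]
  a=2: (2, 0, 647)  [1]
  a=3..4: none
  a=5: (5, -2, 259), (5, 2, 259)  [2]
  a=6: none
  a=7: (7, -2, 185), (7, 2, 185)  [2]
  a=8..9: none
  a=10: (10, -8, 131), (10, 8, 131)  [2]
  a=11: (11, -4, 118), (11, 4, 118)  [2]
  a=12..13: none
  a=14: (14, -12, 95), (14, 12, 95)  [2]
  a=15..16: none
  a=17: (17, -14, 79), (17, 14, 79)  [2]
  a=18: none
  a=19: (19, -12, 70), (19, 12, 70)  [2]
  a=20..21: none
  a=22: (22, -4, 59), (22, 4, 59)  [2]
  a=23..24: none
  a=25: (25, -18, 55), (25, 18, 55)  [2]
  a=26..30: none
  a=31: (31, -30, 49), (31, 30, 49)  [2]
  a=32..33: none
  a=34: (34, -20, 41), (34, 20, 41)  [2]
  a=35: (35, -12, 38), (35, -2, 37), (35, 2, 37), (35, 12, 38)  [4]
  a=36..41: none
Total reduced forms: 1 + 1 + 2 + 2 + 2 + 2 + 2 + 2 + 2 + 2 + 2 + 2 + 2 + 4 = 28
h = 28

28


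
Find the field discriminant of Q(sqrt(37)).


For K = Q(sqrt(d)) with d squarefree: disc(K) = d if d = 1 mod 4, and disc(K) = 4d if d = 2 or 3 mod 4.
Here d = 37, and d mod 4 = 1.
d = 1 mod 4 (O_K = Z[(1+sqrt(d))/2]), so disc(K) = d = 37

37


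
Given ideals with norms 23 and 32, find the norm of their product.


N(IJ) = N(I) * N(J)
= 23 * 32
= 736

736


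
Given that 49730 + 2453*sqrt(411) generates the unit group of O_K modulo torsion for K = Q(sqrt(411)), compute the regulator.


epsilon = 49730 + 2453*sqrt(411)
= 99460.0000
R = ln(99460.0000)
= 11.5075

11.5075


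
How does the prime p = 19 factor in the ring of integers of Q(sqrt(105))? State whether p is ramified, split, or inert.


K = Q(sqrt(105)). Since d mod 4 = 1, disc(K) = 105.
Check p | disc: 105 mod 19 = 10.
p does not divide disc. Compute Legendre symbol (d/p):
10^((19-1)/2) mod 19 = -1
(d/p) = -1, so p is inert: (p) stays prime with e=1, f=2, g=1.
Therefore p is inert.

inert


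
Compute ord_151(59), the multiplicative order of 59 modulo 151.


We want ord_151(59), the smallest k >= 1 with 59^k = 1 mod 151.
n = 151 = 151, phi(151) = 150; the order divides phi(n).
Divisors of 150: 1, 2, 3, 5, 6, 10, 15, 25, 30, 50, 75, 150
Repeated squaring mod 151: 59^1 = 59, 59^2 = 8, 59^4 = 64, 59^8 = 19, 59^16 = 59, 59^32 = 8, 59^64 = 64, 59^128 = 19
Test divisors in increasing order:
  k=1: 59^1 = 59 mod 151
  k=2: 59^2 = 8 mod 151
  k=3: 59^3 = 8 * 59 = 19 mod 151
  k=5: 59^5 = 64 * 59 = 1 mod 151  <- first divisor giving 1
Order = 5

5


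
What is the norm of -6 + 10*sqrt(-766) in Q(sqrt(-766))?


N(a + b*sqrt(d)) = a^2 - d*b^2
= (-6)^2 - (-766)*(10)^2
= 36 + 76600
= 76636

76636


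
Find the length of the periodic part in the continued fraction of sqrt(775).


Run the CF algorithm for sqrt(775).
a_0 = floor(sqrt(775)) = 27; set m_0=0, q_0=1.
Recurrence: m' = q*a - m,  q' = (d - m'^2)/q,  a' = floor((a_0 + m')/q').
  step 1: m=27, q=46, a=1
  step 2: m=19, q=9, a=5
  step 3: m=26, q=11, a=4
  step 4: m=18, q=41, a=1
  step 5: m=23, q=6, a=8
  step 6: m=25, q=25, a=2
  step 7: m=25, q=6, a=8
  step 8: m=23, q=41, a=1
  step 9: m=18, q=11, a=4
  step 10: m=26, q=9, a=5
  step 11: m=19, q=46, a=1
  step 12: m=27, q=1, a=54
a_12 = 2*a_0 = 54, so the period closes here.
sqrt(775) = [27; 1, 5, 4, 1, 8, 2, 8, 1, 4, 5, 1, 54]
Period length = 12

12


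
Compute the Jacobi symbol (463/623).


Compute (463/623) via quadratic reciprocity:
  reciprocity: (463/623) -> -(623/463)
  reduce: (160/463)
  pull out 2: (2/463) = +1  (since 463 mod 8 = 7)
  pull out 2: (2/463) = +1  (since 463 mod 8 = 7)
  pull out 2: (2/463) = +1  (since 463 mod 8 = 7)
  pull out 2: (2/463) = +1  (since 463 mod 8 = 7)
  pull out 2: (2/463) = +1  (since 463 mod 8 = 7)
  reciprocity: (5/463) -> +(463/5)
  reduce: (3/5)
  reciprocity: (3/5) -> +(5/3)
  reduce: (2/3)
  pull out 2: (2/3) = -1  (since 3 mod 8 = 3)
  (1/3) = 1
Product of signs = 1

1


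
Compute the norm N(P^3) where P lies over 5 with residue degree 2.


N(P^a) = p^(a*f)
= 5^(3*2)
= 5^6
= 15625

15625


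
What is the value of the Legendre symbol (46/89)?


p = 89 is prime, so compute (46/89) with the reciprocity algorithm (Jacobi-symbol steps: pull out 2s via (2/n), flip via reciprocity, reduce):
  pull out 2: (2/89) = +1  (since 89 mod 8 = 1)
  reciprocity: (23/89) -> +(89/23)
  reduce: (20/23)
  pull out 2: (2/23) = +1  (since 23 mod 8 = 7)
  pull out 2: (2/23) = +1  (since 23 mod 8 = 7)
  reciprocity: (5/23) -> +(23/5)
  reduce: (3/5)
  reciprocity: (3/5) -> +(5/3)
  reduce: (2/3)
  pull out 2: (2/3) = -1  (since 3 mod 8 = 3)
  (1/3) = 1
Product of signs = -1
(46/89) = -1

-1


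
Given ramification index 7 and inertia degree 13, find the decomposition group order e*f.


|D_P| = e * f
= 7 * 13
= 91

91


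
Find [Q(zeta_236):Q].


The degree equals Euler's totient phi(236).
236 = 2^2 * 59
phi(236) = 116

116


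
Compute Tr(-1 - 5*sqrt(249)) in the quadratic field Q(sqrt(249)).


Tr(a + b*sqrt(d)) = (a + b*sqrt(d)) + (a - b*sqrt(d)) = 2a
= 2 * (-1)
= -2

-2


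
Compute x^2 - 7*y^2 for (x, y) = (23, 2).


x^2 - d*y^2
= 23^2 - 7*2^2
= 529 - 28
= 501

501


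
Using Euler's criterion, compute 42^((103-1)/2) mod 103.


p = 103 is prime and the exponent is (p-1)/2 = 51, so by Euler's criterion 42^51 = (42/103) = +1 or -1 mod 103.
Compute by square-and-multiply:
  51 = 32 + 16 + 2 + 1 (binary 110011)
  Repeated squaring mod 103: 42^1 = 42, 42^2 = 13, 42^4 = 66, 42^8 = 30, 42^16 = 76, 42^32 = 8
  42^51 = 42^32 * 42^16 * 42^2 * 42^1 = 8 * 76 * 13 * 42 mod 103
    8 * 76 = 608 = 93 mod 103
    93 * 13 = 1209 = 76 mod 103
    76 * 42 = 3192 = 102 mod 103
  42^51 = 102 mod 103
Result 102 = p - 1 = -1 mod 103: 42 is a quadratic non-residue mod 103. As a residue in [0, p-1] the value is 102.
42^51 mod 103 = 102

102


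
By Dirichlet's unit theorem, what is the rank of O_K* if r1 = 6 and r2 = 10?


By Dirichlet's unit theorem:
rank = r1 + r2 - 1
= 6 + 10 - 1
= 15

15


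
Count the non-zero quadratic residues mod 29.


For prime p, the number of non-zero quadratic residues is (p-1)/2.
= (29-1)/2
= 14

14


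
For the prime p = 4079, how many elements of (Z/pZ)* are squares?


For prime p, the number of non-zero quadratic residues is (p-1)/2.
= (4079-1)/2
= 2039

2039


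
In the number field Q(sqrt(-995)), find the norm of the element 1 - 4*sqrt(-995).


N(a + b*sqrt(d)) = a^2 - d*b^2
= (1)^2 - (-995)*(-4)^2
= 1 + 15920
= 15921

15921


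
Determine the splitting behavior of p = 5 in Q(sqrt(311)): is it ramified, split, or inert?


K = Q(sqrt(311)). Since d mod 4 = 3, disc(K) = 1244.
Check p | disc: 1244 mod 5 = 4.
p does not divide disc. Compute Legendre symbol (d/p):
1^((5-1)/2) mod 5 = 1
(d/p) = 1, so p splits: (p) = P*P' with e=1, f=1, g=2.
Therefore p is split.

split


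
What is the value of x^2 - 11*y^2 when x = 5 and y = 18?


x^2 - d*y^2
= 5^2 - 11*18^2
= 25 - 3564
= -3539

-3539


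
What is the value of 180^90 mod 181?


p = 181 is prime and the exponent is (p-1)/2 = 90, so by Euler's criterion 180^90 = (180/181) = +1 or -1 mod 181.
Compute by square-and-multiply:
  90 = 64 + 16 + 8 + 2 (binary 1011010)
  Repeated squaring mod 181: 180^1 = 180, 180^2 = 1, 180^4 = 1, 180^8 = 1, 180^16 = 1, 180^32 = 1, 180^64 = 1
  180^90 = 180^64 * 180^16 * 180^8 * 180^2 = 1 * 1 * 1 * 1 mod 181
    1 * 1 = 1 = 1 mod 181
    1 * 1 = 1 = 1 mod 181
    1 * 1 = 1 = 1 mod 181
  180^90 = 1 mod 181
Result 1: 180 is a quadratic residue mod 181.
180^90 mod 181 = 1

1


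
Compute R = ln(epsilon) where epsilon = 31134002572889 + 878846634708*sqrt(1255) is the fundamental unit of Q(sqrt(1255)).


epsilon = 31134002572889 + 878846634708*sqrt(1255)
= 6.2268e+13
R = ln(6.2268e+13)
= 31.7625

31.7625


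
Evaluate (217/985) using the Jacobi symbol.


Compute (217/985) via quadratic reciprocity:
  reciprocity: (217/985) -> +(985/217)
  reduce: (117/217)
  reciprocity: (117/217) -> +(217/117)
  reduce: (100/117)
  pull out 2: (2/117) = -1  (since 117 mod 8 = 5)
  pull out 2: (2/117) = -1  (since 117 mod 8 = 5)
  reciprocity: (25/117) -> +(117/25)
  reduce: (17/25)
  reciprocity: (17/25) -> +(25/17)
  reduce: (8/17)
  pull out 2: (2/17) = +1  (since 17 mod 8 = 1)
  pull out 2: (2/17) = +1  (since 17 mod 8 = 1)
  pull out 2: (2/17) = +1  (since 17 mod 8 = 1)
  (1/17) = 1
Product of signs = 1

1


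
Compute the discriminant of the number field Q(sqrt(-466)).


For K = Q(sqrt(d)) with d squarefree: disc(K) = d if d = 1 mod 4, and disc(K) = 4d if d = 2 or 3 mod 4.
Here d = -466, and d mod 4 = 2.
d = 2 mod 4, not 1 (O_K = Z[sqrt(d)]), so disc(K) = 4d = 4 * (-466) = -1864

-1864


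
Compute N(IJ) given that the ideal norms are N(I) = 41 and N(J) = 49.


N(IJ) = N(I) * N(J)
= 41 * 49
= 2009

2009


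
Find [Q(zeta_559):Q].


The degree equals Euler's totient phi(559).
559 = 13 * 43
phi(559) = 504

504


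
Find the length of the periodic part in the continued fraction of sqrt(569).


Run the CF algorithm for sqrt(569).
a_0 = floor(sqrt(569)) = 23; set m_0=0, q_0=1.
Recurrence: m' = q*a - m,  q' = (d - m'^2)/q,  a' = floor((a_0 + m')/q').
  step 1: m=23, q=40, a=1
  step 2: m=17, q=7, a=5
  step 3: m=18, q=35, a=1
  step 4: m=17, q=8, a=5
  step 5: m=23, q=5, a=9
  step 6: m=22, q=17, a=2
  step 7: m=12, q=25, a=1
  step 8: m=13, q=16, a=2
  step 9: m=19, q=13, a=3
  step 10: m=20, q=13, a=3
  step 11: m=19, q=16, a=2
  step 12: m=13, q=25, a=1
  step 13: m=12, q=17, a=2
  step 14: m=22, q=5, a=9
  step 15: m=23, q=8, a=5
  step 16: m=17, q=35, a=1
  step 17: m=18, q=7, a=5
  step 18: m=17, q=40, a=1
  step 19: m=23, q=1, a=46
a_19 = 2*a_0 = 46, so the period closes here.
sqrt(569) = [23; 1, 5, 1, 5, 9, 2, 1, 2, 3, 3, 2, 1, 2, 9, 5, 1, 5, 1, 46]
Period length = 19

19


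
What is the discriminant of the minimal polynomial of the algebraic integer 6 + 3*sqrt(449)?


The element 6 + 3*sqrt(449) has minimal polynomial:
x^2 - 12*x - 4005
Discriminant = (-12)^2 - 4*(-4005)
= 144 + 16020
= 16164

16164


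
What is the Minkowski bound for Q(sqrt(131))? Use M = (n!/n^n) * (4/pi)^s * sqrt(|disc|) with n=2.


d = 131, d mod 4 = 3, so disc(K) = 4d = 524; |disc(K)| = 524
Real quadratic field, so n = 2, s = r2 = 0, r1 = 2
M = (n!/n^n) * (4/pi)^s * sqrt(|disc(K)|) = (2!/2^2) * (4/pi)^0 * sqrt(524)
= 0.5 * 1.000000 * 22.891046
= 11.4455

11.4455


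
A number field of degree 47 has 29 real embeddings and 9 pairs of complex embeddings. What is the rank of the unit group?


By Dirichlet's unit theorem:
rank = r1 + r2 - 1
= 29 + 9 - 1
= 37

37


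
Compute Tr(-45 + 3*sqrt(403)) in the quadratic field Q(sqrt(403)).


Tr(a + b*sqrt(d)) = (a + b*sqrt(d)) + (a - b*sqrt(d)) = 2a
= 2 * (-45)
= -90

-90


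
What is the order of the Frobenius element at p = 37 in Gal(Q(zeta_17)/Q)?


The Frobenius at p in Gal(Q(zeta_n)/Q) = (Z/nZ)* is the class of p, so its order is ord_17(37), the smallest k >= 1 with 37^k = 1 mod 17.
n = 17 = 17, phi(17) = 16; the order divides phi(n).
Divisors of 16: 1, 2, 4, 8, 16
Repeated squaring mod 17: 37^1 = 3, 37^2 = 9, 37^4 = 13, 37^8 = 16, 37^16 = 1
Test divisors in increasing order:
  k=1: 37^1 = 3 mod 17
  k=2: 37^2 = 9 mod 17
  k=4: 37^4 = 13 mod 17
  k=8: 37^8 = 16 mod 17
  k=16: 37^16 = 1 mod 17  <- first divisor giving 1
Order = 16

16


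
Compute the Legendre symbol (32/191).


p = 191 is prime, so compute (32/191) with the reciprocity algorithm (Jacobi-symbol steps: pull out 2s via (2/n), flip via reciprocity, reduce):
  pull out 2: (2/191) = +1  (since 191 mod 8 = 7)
  pull out 2: (2/191) = +1  (since 191 mod 8 = 7)
  pull out 2: (2/191) = +1  (since 191 mod 8 = 7)
  pull out 2: (2/191) = +1  (since 191 mod 8 = 7)
  pull out 2: (2/191) = +1  (since 191 mod 8 = 7)
  (1/191) = 1
Product of signs = 1
(32/191) = 1

1


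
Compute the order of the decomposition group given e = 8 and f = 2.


|D_P| = e * f
= 8 * 2
= 16

16


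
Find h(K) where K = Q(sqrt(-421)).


K = Q(sqrt(-421)). d mod 4 = 3, so D = disc(K) = 4d = -1684
h(K) equals the number of primitive reduced positive-definite forms (a, b, c) = a*x^2 + b*x*y + c*y^2 with b^2 - 4ac = D,
where reduced means |b| <= a <= c, with b >= 0 whenever |b| = a or a = c, and primitive means gcd(a, b, c) = 1.
Reduced forces 3a^2 <= |D| = 1684, so 1 <= a <= 23; b must have the parity of D, and c = (b^2 - D)/(4a) must be an integer >= a.
Enumerate a = 1..23, b in [-a, a]:
  a=1: (1, 0, 421)  [1]
  a=2: (2, 2, 211)  [1]
  a=3..4: none
  a=5: (5, -4, 85), (5, 4, 85)  [2]
  a=6..9: none
  a=10: (10, -6, 43), (10, 6, 43)  [2]
  a=11..16: none
  a=17: (17, -4, 25), (17, 4, 25)  [2]
  a=18: none
  a=19: (19, -8, 23), (19, 8, 23)  [2]
  a=20..23: none
Total reduced forms: 1 + 1 + 2 + 2 + 2 + 2 = 10
h = 10

10


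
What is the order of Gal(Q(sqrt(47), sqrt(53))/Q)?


The 2 square roots of distinct primes are multiplicatively independent over Q,
so [K:Q] = 2^2 and Gal(K/Q) is isomorphic to (Z/2Z)^2.
|Gal| = 2^2 = 4

4


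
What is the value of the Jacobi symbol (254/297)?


Compute (254/297) via quadratic reciprocity:
  pull out 2: (2/297) = +1  (since 297 mod 8 = 1)
  reciprocity: (127/297) -> +(297/127)
  reduce: (43/127)
  reciprocity: (43/127) -> -(127/43)
  reduce: (41/43)
  reciprocity: (41/43) -> +(43/41)
  reduce: (2/41)
  pull out 2: (2/41) = +1  (since 41 mod 8 = 1)
  (1/41) = 1
Product of signs = -1

-1


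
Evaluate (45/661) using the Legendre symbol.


p = 661 is prime, so compute (45/661) with the reciprocity algorithm (Jacobi-symbol steps: pull out 2s via (2/n), flip via reciprocity, reduce):
  reciprocity: (45/661) -> +(661/45)
  reduce: (31/45)
  reciprocity: (31/45) -> +(45/31)
  reduce: (14/31)
  pull out 2: (2/31) = +1  (since 31 mod 8 = 7)
  reciprocity: (7/31) -> -(31/7)
  reduce: (3/7)
  reciprocity: (3/7) -> -(7/3)
  reduce: (1/3)
  (1/3) = 1
Product of signs = 1
(45/661) = 1

1


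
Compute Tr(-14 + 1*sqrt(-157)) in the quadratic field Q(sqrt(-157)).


Tr(a + b*sqrt(d)) = (a + b*sqrt(d)) + (a - b*sqrt(d)) = 2a
= 2 * (-14)
= -28

-28


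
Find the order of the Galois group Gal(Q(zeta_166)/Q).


|Gal(Q(zeta_166)/Q)| = phi(166)
= 82

82


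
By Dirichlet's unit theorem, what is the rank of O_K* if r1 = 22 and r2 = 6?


By Dirichlet's unit theorem:
rank = r1 + r2 - 1
= 22 + 6 - 1
= 27

27


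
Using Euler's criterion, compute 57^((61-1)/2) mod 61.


p = 61 is prime and the exponent is (p-1)/2 = 30, so by Euler's criterion 57^30 = (57/61) = +1 or -1 mod 61.
Compute by square-and-multiply:
  30 = 16 + 8 + 4 + 2 (binary 11110)
  Repeated squaring mod 61: 57^1 = 57, 57^2 = 16, 57^4 = 12, 57^8 = 22, 57^16 = 57
  57^30 = 57^16 * 57^8 * 57^4 * 57^2 = 57 * 22 * 12 * 16 mod 61
    57 * 22 = 1254 = 34 mod 61
    34 * 12 = 408 = 42 mod 61
    42 * 16 = 672 = 1 mod 61
  57^30 = 1 mod 61
Result 1: 57 is a quadratic residue mod 61.
57^30 mod 61 = 1

1


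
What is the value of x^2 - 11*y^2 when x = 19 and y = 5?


x^2 - d*y^2
= 19^2 - 11*5^2
= 361 - 275
= 86

86


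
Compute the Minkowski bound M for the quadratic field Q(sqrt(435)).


d = 435, d mod 4 = 3, so disc(K) = 4d = 1740; |disc(K)| = 1740
Real quadratic field, so n = 2, s = r2 = 0, r1 = 2
M = (n!/n^n) * (4/pi)^s * sqrt(|disc(K)|) = (2!/2^2) * (4/pi)^0 * sqrt(1740)
= 0.5 * 1.000000 * 41.713307
= 20.8567

20.8567


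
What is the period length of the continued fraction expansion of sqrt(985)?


Run the CF algorithm for sqrt(985).
a_0 = floor(sqrt(985)) = 31; set m_0=0, q_0=1.
Recurrence: m' = q*a - m,  q' = (d - m'^2)/q,  a' = floor((a_0 + m')/q').
  step 1: m=31, q=24, a=2
  step 2: m=17, q=29, a=1
  step 3: m=12, q=29, a=1
  step 4: m=17, q=24, a=2
  step 5: m=31, q=1, a=62
a_5 = 2*a_0 = 62, so the period closes here.
sqrt(985) = [31; 2, 1, 1, 2, 62]
Period length = 5

5


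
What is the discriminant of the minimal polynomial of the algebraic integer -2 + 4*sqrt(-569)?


The element -2 + 4*sqrt(-569) has minimal polynomial:
x^2 + 4*x + 9108
Discriminant = (4)^2 - 4*(9108)
= 16 - 36432
= -36416

-36416


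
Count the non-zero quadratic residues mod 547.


For prime p, the number of non-zero quadratic residues is (p-1)/2.
= (547-1)/2
= 273

273


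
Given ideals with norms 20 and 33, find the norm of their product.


N(IJ) = N(I) * N(J)
= 20 * 33
= 660

660


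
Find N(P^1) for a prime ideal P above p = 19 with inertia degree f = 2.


N(P^a) = p^(a*f)
= 19^(1*2)
= 19^2
= 361

361


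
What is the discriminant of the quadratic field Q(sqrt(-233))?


For K = Q(sqrt(d)) with d squarefree: disc(K) = d if d = 1 mod 4, and disc(K) = 4d if d = 2 or 3 mod 4.
Here d = -233, and d mod 4 = 3.
d = 3 mod 4, not 1 (O_K = Z[sqrt(d)]), so disc(K) = 4d = 4 * (-233) = -932

-932


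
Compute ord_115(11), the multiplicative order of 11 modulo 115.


We want ord_115(11), the smallest k >= 1 with 11^k = 1 mod 115.
n = 115 = 5 * 23, phi(115) = 88; the order divides phi(n).
Divisors of 88: 1, 2, 4, 8, 11, 22, 44, 88
Repeated squaring mod 115: 11^1 = 11, 11^2 = 6, 11^4 = 36, 11^8 = 31, 11^16 = 41, 11^32 = 71, 11^64 = 96
Test divisors in increasing order:
  k=1: 11^1 = 11 mod 115
  k=2: 11^2 = 6 mod 115
  k=4: 11^4 = 36 mod 115
  k=8: 11^8 = 31 mod 115
  k=11: 11^11 = 31 * 6 * 11 = 91 mod 115
  k=22: 11^22 = 41 * 36 * 6 = 1 mod 115  <- first divisor giving 1
Order = 22

22


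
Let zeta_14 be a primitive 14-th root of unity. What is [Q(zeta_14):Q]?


The degree equals Euler's totient phi(14).
14 = 2 * 7
phi(14) = 6

6


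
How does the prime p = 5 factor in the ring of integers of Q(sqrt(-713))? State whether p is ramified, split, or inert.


K = Q(sqrt(-713)). Since d mod 4 = 3, disc(K) = -2852.
Check p | disc: -2852 mod 5 = 3.
p does not divide disc. Compute Legendre symbol (d/p):
2^((5-1)/2) mod 5 = -1
(d/p) = -1, so p is inert: (p) stays prime with e=1, f=2, g=1.
Therefore p is inert.

inert


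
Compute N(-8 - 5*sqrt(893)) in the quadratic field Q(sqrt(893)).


N(a + b*sqrt(d)) = a^2 - d*b^2
= (-8)^2 - (893)*(-5)^2
= 64 - 22325
= -22261

-22261


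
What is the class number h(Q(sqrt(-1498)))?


K = Q(sqrt(-1498)). d mod 4 = 2, so D = disc(K) = 4d = -5992
h(K) equals the number of primitive reduced positive-definite forms (a, b, c) = a*x^2 + b*x*y + c*y^2 with b^2 - 4ac = D,
where reduced means |b| <= a <= c, with b >= 0 whenever |b| = a or a = c, and primitive means gcd(a, b, c) = 1.
Reduced forces 3a^2 <= |D| = 5992, so 1 <= a <= 44; b must have the parity of D, and c = (b^2 - D)/(4a) must be an integer >= a.
Enumerate a = 1..44, b in [-a, a]:
  a=1: (1, 0, 1498)  [1]
  a=2: (2, 0, 749)  [1]
  a=3..6: none
  a=7: (7, 0, 214)  [1]
  a=8..10: none
  a=11: (11, -6, 137), (11, 6, 137)  [2]
  a=12: none
  a=13: (13, -12, 118), (13, 12, 118)  [2]
  a=14: (14, 0, 107)  [1]
  a=15..16: none
  a=17: (17, -14, 91), (17, 14, 91)  [2]
  a=18..21: none
  a=22: (22, -16, 71), (22, 16, 71)  [2]
  a=23..25: none
  a=26: (26, -12, 59), (26, 12, 59)  [2]
  a=27..33: none
  a=34: (34, -20, 47), (34, 20, 47)  [2]
  a=35..44: none
Total reduced forms: 1 + 1 + 1 + 2 + 2 + 1 + 2 + 2 + 2 + 2 = 16
h = 16

16


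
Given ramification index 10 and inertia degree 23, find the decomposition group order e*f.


|D_P| = e * f
= 10 * 23
= 230

230


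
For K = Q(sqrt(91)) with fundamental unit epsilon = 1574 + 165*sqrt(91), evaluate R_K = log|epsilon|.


epsilon = 1574 + 165*sqrt(91)
= 3147.9997
R = ln(3147.9997)
= 8.0545

8.0545


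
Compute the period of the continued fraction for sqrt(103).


Run the CF algorithm for sqrt(103).
a_0 = floor(sqrt(103)) = 10; set m_0=0, q_0=1.
Recurrence: m' = q*a - m,  q' = (d - m'^2)/q,  a' = floor((a_0 + m')/q').
  step 1: m=10, q=3, a=6
  step 2: m=8, q=13, a=1
  step 3: m=5, q=6, a=2
  step 4: m=7, q=9, a=1
  step 5: m=2, q=11, a=1
  step 6: m=9, q=2, a=9
  step 7: m=9, q=11, a=1
  step 8: m=2, q=9, a=1
  step 9: m=7, q=6, a=2
  step 10: m=5, q=13, a=1
  step 11: m=8, q=3, a=6
  step 12: m=10, q=1, a=20
a_12 = 2*a_0 = 20, so the period closes here.
sqrt(103) = [10; 6, 1, 2, 1, 1, 9, 1, 1, 2, 1, 6, 20]
Period length = 12

12


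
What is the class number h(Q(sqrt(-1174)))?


K = Q(sqrt(-1174)). d mod 4 = 2, so D = disc(K) = 4d = -4696
h(K) equals the number of primitive reduced positive-definite forms (a, b, c) = a*x^2 + b*x*y + c*y^2 with b^2 - 4ac = D,
where reduced means |b| <= a <= c, with b >= 0 whenever |b| = a or a = c, and primitive means gcd(a, b, c) = 1.
Reduced forces 3a^2 <= |D| = 4696, so 1 <= a <= 39; b must have the parity of D, and c = (b^2 - D)/(4a) must be an integer >= a.
Enumerate a = 1..39, b in [-a, a]:
  a=1: (1, 0, 1174)  [1]
  a=2: (2, 0, 587)  [1]
  a=3..4: none
  a=5: (5, -2, 235), (5, 2, 235)  [2]
  a=6: none
  a=7: (7, -6, 169), (7, 6, 169)  [2]
  a=8..9: none
  a=10: (10, -8, 119), (10, 8, 119)  [2]
  a=11: (11, -10, 109), (11, 10, 109)  [2]
  a=12: none
  a=13: (13, -6, 91), (13, 6, 91)  [2]
  a=14: (14, -8, 85), (14, 8, 85)  [2]
  a=15..16: none
  a=17: (17, -8, 70), (17, 8, 70)  [2]
  a=18: none
  a=19: (19, -4, 62), (19, 4, 62)  [2]
  a=20..21: none
  a=22: (22, -12, 55), (22, 12, 55)  [2]
  a=23..24: none
  a=25: (25, -2, 47), (25, 2, 47)  [2]
  a=26: (26, -20, 49), (26, 20, 49)  [2]
  a=27..30: none
  a=31: (31, -4, 38), (31, 4, 38)  [2]
  a=32..33: none
  a=34: (34, -8, 35), (34, 8, 35)  [2]
  a=35: (35, -22, 37), (35, 22, 37)  [2]
  a=36..39: none
Total reduced forms: 1 + 1 + 2 + 2 + 2 + 2 + 2 + 2 + 2 + 2 + 2 + 2 + 2 + 2 + 2 + 2 = 30
h = 30

30


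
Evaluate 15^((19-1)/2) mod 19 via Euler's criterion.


p = 19 is prime and the exponent is (p-1)/2 = 9, so by Euler's criterion 15^9 = (15/19) = +1 or -1 mod 19.
Compute by square-and-multiply:
  9 = 8 + 1 (binary 1001)
  Repeated squaring mod 19: 15^1 = 15, 15^2 = 16, 15^4 = 9, 15^8 = 5
  15^9 = 15^8 * 15^1 = 5 * 15 mod 19
    5 * 15 = 75 = 18 mod 19
  15^9 = 18 mod 19
Result 18 = p - 1 = -1 mod 19: 15 is a quadratic non-residue mod 19. As a residue in [0, p-1] the value is 18.
15^9 mod 19 = 18

18


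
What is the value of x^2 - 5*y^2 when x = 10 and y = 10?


x^2 - d*y^2
= 10^2 - 5*10^2
= 100 - 500
= -400

-400


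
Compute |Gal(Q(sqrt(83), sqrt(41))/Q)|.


The 2 square roots of distinct primes are multiplicatively independent over Q,
so [K:Q] = 2^2 and Gal(K/Q) is isomorphic to (Z/2Z)^2.
|Gal| = 2^2 = 4

4


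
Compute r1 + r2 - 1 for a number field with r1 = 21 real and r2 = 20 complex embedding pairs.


By Dirichlet's unit theorem:
rank = r1 + r2 - 1
= 21 + 20 - 1
= 40

40


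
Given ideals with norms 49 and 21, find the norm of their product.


N(IJ) = N(I) * N(J)
= 49 * 21
= 1029

1029


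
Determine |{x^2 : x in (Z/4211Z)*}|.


For prime p, the number of non-zero quadratic residues is (p-1)/2.
= (4211-1)/2
= 2105

2105


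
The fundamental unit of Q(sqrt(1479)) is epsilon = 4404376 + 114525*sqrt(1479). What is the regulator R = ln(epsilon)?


epsilon = 4404376 + 114525*sqrt(1479)
= 8.8088e+06
R = ln(8.8088e+06)
= 15.9913

15.9913


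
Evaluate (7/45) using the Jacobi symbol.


Compute (7/45) via quadratic reciprocity:
  reciprocity: (7/45) -> +(45/7)
  reduce: (3/7)
  reciprocity: (3/7) -> -(7/3)
  reduce: (1/3)
  (1/3) = 1
Product of signs = -1

-1


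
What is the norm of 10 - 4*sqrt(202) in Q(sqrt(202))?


N(a + b*sqrt(d)) = a^2 - d*b^2
= (10)^2 - (202)*(-4)^2
= 100 - 3232
= -3132

-3132


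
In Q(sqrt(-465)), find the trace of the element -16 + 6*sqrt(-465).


Tr(a + b*sqrt(d)) = (a + b*sqrt(d)) + (a - b*sqrt(d)) = 2a
= 2 * (-16)
= -32

-32


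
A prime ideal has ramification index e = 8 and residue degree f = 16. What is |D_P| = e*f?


|D_P| = e * f
= 8 * 16
= 128

128


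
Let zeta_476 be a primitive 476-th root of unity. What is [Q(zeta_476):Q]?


The degree equals Euler's totient phi(476).
476 = 2^2 * 7 * 17
phi(476) = 192

192


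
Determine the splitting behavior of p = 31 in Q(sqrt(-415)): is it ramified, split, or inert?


K = Q(sqrt(-415)). Since d mod 4 = 1, disc(K) = -415.
Check p | disc: -415 mod 31 = 19.
p does not divide disc. Compute Legendre symbol (d/p):
19^((31-1)/2) mod 31 = 1
(d/p) = 1, so p splits: (p) = P*P' with e=1, f=1, g=2.
Therefore p is split.

split


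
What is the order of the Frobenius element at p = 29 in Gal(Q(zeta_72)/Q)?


The Frobenius at p in Gal(Q(zeta_n)/Q) = (Z/nZ)* is the class of p, so its order is ord_72(29), the smallest k >= 1 with 29^k = 1 mod 72.
n = 72 = 2^3 * 3^2, phi(72) = 24; the order divides phi(n).
Divisors of 24: 1, 2, 3, 4, 6, 8, 12, 24
Repeated squaring mod 72: 29^1 = 29, 29^2 = 49, 29^4 = 25, 29^8 = 49, 29^16 = 25
Test divisors in increasing order:
  k=1: 29^1 = 29 mod 72
  k=2: 29^2 = 49 mod 72
  k=3: 29^3 = 49 * 29 = 53 mod 72
  k=4: 29^4 = 25 mod 72
  k=6: 29^6 = 25 * 49 = 1 mod 72  <- first divisor giving 1
Order = 6

6


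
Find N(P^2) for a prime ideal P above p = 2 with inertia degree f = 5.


N(P^a) = p^(a*f)
= 2^(2*5)
= 2^10
= 1024

1024


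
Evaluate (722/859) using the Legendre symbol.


p = 859 is prime, so compute (722/859) with the reciprocity algorithm (Jacobi-symbol steps: pull out 2s via (2/n), flip via reciprocity, reduce):
  pull out 2: (2/859) = -1  (since 859 mod 8 = 3)
  reciprocity: (361/859) -> +(859/361)
  reduce: (137/361)
  reciprocity: (137/361) -> +(361/137)
  reduce: (87/137)
  reciprocity: (87/137) -> +(137/87)
  reduce: (50/87)
  pull out 2: (2/87) = +1  (since 87 mod 8 = 7)
  reciprocity: (25/87) -> +(87/25)
  reduce: (12/25)
  pull out 2: (2/25) = +1  (since 25 mod 8 = 1)
  pull out 2: (2/25) = +1  (since 25 mod 8 = 1)
  reciprocity: (3/25) -> +(25/3)
  reduce: (1/3)
  (1/3) = 1
Product of signs = -1
(722/859) = -1

-1
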